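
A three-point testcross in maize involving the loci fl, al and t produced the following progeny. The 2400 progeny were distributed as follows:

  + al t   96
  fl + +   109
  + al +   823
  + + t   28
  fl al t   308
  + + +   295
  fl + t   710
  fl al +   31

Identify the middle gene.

fl

The two most frequent reciprocal classes, + al + and fl + t, are the parental types, so the F1 was + al + / fl + t.
The two rarest classes, fl al + and + + t, are the double crossovers. Comparing them with the parentals, only the fl allele has switched, so fl is the middle locus and the order is al – fl – t.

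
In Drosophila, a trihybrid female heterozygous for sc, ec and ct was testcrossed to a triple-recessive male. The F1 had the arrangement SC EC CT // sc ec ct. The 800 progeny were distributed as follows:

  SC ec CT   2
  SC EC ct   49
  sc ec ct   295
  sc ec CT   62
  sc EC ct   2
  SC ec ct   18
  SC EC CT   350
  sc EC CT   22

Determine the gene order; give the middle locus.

ec

The two rarest classes, SC ec CT and sc EC ct, are the double crossovers. Comparing them with the parentals, only the ec allele has switched, so ec is the middle locus and the order is sc – ec – ct.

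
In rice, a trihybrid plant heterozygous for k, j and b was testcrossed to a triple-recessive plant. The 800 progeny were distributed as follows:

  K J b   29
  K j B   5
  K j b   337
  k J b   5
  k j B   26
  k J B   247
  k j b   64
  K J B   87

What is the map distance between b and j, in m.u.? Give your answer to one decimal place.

8.1 m.u.

The two most frequent reciprocal classes, K j b and k J B, are the parental types, so the F1 was K j b / k J B.
The two rarest classes, K j B and k J b, are the double crossovers. Comparing them with the parentals, only the b allele has switched, so b is the middle locus and the order is j – b – k.
Crossovers in the j–b interval produce the single-crossover classes K J b and k j B (29 + 26 = 55) plus the double crossovers (10).
RF(j–b) = (55 + 10) / 800 = 65/800 = 0.0813 → 8.1 m.u.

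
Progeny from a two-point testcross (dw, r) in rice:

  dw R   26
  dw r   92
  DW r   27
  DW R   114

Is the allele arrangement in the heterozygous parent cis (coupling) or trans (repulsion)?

cis

The two most frequent classes are DW R (114) and dw r (92); these are the parental (non-recombinant) types.
So the F1 carried DW R on one chromosome and dw r on the other — the recessive alleles are on the same chromosome (cis / coupling).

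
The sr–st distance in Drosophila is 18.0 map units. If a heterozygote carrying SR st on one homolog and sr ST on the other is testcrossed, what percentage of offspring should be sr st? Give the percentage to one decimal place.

A map distance of 18.0 map units corresponds to a recombination frequency of 0.180.
The F1 is SR st / sr ST, so sr st is a recombinant gamete class with expected frequency r/2 = 0.180/2 = 0.0900.
That is 0.0900 = 9.0% of the progeny.

9.0%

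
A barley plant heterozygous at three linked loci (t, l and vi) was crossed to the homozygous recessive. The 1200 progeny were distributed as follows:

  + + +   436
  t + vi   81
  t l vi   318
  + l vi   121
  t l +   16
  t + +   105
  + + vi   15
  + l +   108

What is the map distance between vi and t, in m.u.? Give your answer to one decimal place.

21.4 m.u.

The two most frequent reciprocal classes, t l vi and + + +, are the parental types, so the F1 was t l vi / + + +.
The two rarest classes, t l + and + + vi, are the double crossovers. Comparing them with the parentals, only the vi allele has switched, so vi is the middle locus and the order is l – vi – t.
Crossovers in the vi–t interval produce the single-crossover classes + l vi and t + + (121 + 105 = 226) plus the double crossovers (31).
RF(vi–t) = (226 + 31) / 1200 = 257/1200 = 0.2142 → 21.4 m.u.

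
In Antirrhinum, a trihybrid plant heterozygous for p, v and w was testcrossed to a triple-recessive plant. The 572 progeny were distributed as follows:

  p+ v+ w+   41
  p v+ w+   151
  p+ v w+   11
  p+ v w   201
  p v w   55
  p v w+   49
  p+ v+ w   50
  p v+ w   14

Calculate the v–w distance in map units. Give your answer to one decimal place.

The two most frequent reciprocal classes, p+ v w and p v+ w+, are the parental types, so the F1 was p+ v w / p v+ w+.
The two rarest classes, p+ v w+ and p v+ w, are the double crossovers. Comparing them with the parentals, only the w allele has switched, so w is the middle locus and the order is v – w – p.
Crossovers in the v–w interval produce the single-crossover classes p+ v+ w and p v w+ (50 + 49 = 99) plus the double crossovers (25).
RF(v–w) = (99 + 25) / 572 = 124/572 = 0.2168 → 21.7 map units.

21.7 map units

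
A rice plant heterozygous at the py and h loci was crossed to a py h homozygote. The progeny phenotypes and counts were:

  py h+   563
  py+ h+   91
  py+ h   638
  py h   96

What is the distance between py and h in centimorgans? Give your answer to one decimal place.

13.5 centimorgans

The two most frequent classes, py+ h (638) and py h+ (563), are the parental types, so the F1 was py+ h / py h+.
The recombinant classes are py+ h+ and py h: 91 + 96 = 187.
Recombination frequency = 187/1388 = 0.1347 ≈ 13.5%, i.e. 13.5 centimorgans.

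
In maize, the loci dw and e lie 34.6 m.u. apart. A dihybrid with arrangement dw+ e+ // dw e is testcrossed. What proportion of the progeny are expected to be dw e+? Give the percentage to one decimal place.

17.3%

A map distance of 34.6 m.u. corresponds to a recombination frequency of 0.346.
The F1 is dw+ e+ / dw e, so dw e+ is a recombinant gamete class with expected frequency r/2 = 0.346/2 = 0.1730.
That is 0.1730 = 17.3% of the progeny.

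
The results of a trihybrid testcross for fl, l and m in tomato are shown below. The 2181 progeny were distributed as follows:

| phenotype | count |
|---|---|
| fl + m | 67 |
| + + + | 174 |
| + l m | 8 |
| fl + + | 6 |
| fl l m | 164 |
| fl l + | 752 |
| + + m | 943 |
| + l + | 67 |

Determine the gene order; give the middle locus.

The two most frequent reciprocal classes, + + m and fl l +, are the parental types, so the F1 was + + m / fl l +.
The two rarest classes, + l m and fl + +, are the double crossovers. Comparing them with the parentals, only the l allele has switched, so l is the middle locus and the order is fl – l – m.

l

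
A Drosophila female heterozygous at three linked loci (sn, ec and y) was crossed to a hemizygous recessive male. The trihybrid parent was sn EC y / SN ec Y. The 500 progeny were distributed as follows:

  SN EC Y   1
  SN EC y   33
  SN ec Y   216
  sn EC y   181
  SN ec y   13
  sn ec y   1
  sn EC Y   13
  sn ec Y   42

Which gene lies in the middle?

ec

The two rarest classes, sn ec y and SN EC Y, are the double crossovers. Comparing them with the parentals, only the ec allele has switched, so ec is the middle locus and the order is y – ec – sn.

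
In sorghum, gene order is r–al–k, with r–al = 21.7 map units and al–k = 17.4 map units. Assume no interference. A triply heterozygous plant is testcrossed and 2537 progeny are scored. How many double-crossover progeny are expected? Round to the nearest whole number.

Map distances give recombination frequencies of 0.217 and 0.174 for the two intervals.
With no interference, expected double-crossover frequency = 0.217 × 0.174 = 0.03776.
Expected number = 0.03776 × 2537 = 95.79 ≈ 96.

96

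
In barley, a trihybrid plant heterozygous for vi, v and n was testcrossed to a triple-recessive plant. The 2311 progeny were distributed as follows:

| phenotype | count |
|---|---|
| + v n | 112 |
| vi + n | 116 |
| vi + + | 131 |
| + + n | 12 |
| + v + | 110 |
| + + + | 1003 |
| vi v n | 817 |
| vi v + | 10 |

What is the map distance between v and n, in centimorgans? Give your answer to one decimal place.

10.7 centimorgans

The two most frequent reciprocal classes, + + + and vi v n, are the parental types, so the F1 was + + + / vi v n.
The two rarest classes, + + n and vi v +, are the double crossovers. Comparing them with the parentals, only the n allele has switched, so n is the middle locus and the order is v – n – vi.
Crossovers in the v–n interval produce the single-crossover classes + v + and vi + n (110 + 116 = 226) plus the double crossovers (22).
RF(v–n) = (226 + 22) / 2311 = 248/2311 = 0.1073 → 10.7 centimorgans.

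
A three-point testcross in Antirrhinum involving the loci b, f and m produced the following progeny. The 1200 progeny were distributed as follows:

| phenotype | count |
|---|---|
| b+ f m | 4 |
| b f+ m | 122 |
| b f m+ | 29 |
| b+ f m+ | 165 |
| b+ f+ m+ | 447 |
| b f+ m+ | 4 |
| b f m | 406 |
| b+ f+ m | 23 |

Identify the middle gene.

b

The two most frequent reciprocal classes, b+ f+ m+ and b f m, are the parental types, so the F1 was b+ f+ m+ / b f m.
The two rarest classes, b f+ m+ and b+ f m, are the double crossovers. Comparing them with the parentals, only the b allele has switched, so b is the middle locus and the order is m – b – f.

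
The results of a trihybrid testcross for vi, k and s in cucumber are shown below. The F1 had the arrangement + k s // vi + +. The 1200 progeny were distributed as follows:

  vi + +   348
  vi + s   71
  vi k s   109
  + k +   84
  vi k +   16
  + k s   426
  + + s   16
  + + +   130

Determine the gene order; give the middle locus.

The two rarest classes, + + s and vi k +, are the double crossovers. Comparing them with the parentals, only the k allele has switched, so k is the middle locus and the order is s – k – vi.

k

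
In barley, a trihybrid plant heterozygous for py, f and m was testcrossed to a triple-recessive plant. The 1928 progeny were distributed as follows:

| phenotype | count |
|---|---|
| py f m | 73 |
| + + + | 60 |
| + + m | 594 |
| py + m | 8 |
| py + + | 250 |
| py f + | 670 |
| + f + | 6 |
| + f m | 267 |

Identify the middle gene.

The two most frequent reciprocal classes, + + m and py f +, are the parental types, so the F1 was + + m / py f +.
The two rarest classes, py + m and + f +, are the double crossovers. Comparing them with the parentals, only the py allele has switched, so py is the middle locus and the order is f – py – m.

py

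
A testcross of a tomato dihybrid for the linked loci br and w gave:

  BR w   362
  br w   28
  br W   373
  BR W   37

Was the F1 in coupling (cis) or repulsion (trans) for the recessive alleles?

trans

The two most frequent classes are BR w (362) and br W (373); these are the parental (non-recombinant) types.
So the F1 carried BR w on one chromosome and br W on the other — the recessive alleles are on opposite chromosomes (trans / repulsion).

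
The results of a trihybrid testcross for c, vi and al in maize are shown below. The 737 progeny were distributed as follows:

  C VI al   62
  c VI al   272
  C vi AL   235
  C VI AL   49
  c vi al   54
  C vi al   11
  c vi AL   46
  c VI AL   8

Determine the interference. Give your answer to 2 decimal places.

The two most frequent reciprocal classes, C vi AL and c VI al, are the parental types, so the F1 was C vi AL / c VI al.
The two rarest classes, C vi al and c VI AL, are the double crossovers. Comparing them with the parentals, only the al allele has switched, so al is the middle locus and the order is c – al – vi.
c–al: (108 + 19)/737 = 0.1723; al–vi: (103 + 19)/737 = 0.1655.
Expected DCO frequency = 0.1723 × 0.1655 ≈ 0.02852; observed = 19/737 ≈ 0.02578.
Coefficient of coincidence = 0.02578/0.02852 ≈ 0.90; interference = 1 − 0.90 = 0.10.

0.10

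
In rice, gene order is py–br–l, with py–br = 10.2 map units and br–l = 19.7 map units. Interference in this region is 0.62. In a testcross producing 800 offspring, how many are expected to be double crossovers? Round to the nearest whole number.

Map distances give recombination frequencies of 0.102 and 0.197 for the two intervals.
With interference 0.62 (so coincidence = 0.38), expected double-crossover frequency = 0.102 × 0.197 × 0.38 = 0.00764.
Expected number = 0.00764 × 800 = 6.11 ≈ 6.

6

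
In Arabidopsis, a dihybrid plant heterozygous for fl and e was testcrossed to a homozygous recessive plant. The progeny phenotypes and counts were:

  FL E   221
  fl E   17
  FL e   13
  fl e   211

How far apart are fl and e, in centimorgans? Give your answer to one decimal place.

6.5 centimorgans

The two most frequent classes, FL E (221) and fl e (211), are the parental types, so the F1 was FL E / fl e.
The recombinant classes are FL e and fl E: 13 + 17 = 30.
Recombination frequency = 30/462 = 0.0649 ≈ 6.5%, i.e. 6.5 centimorgans.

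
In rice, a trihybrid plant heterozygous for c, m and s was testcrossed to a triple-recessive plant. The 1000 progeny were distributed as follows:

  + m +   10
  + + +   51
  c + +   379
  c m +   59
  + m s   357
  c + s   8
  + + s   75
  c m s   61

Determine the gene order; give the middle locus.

The two most frequent reciprocal classes, + m s and c + +, are the parental types, so the F1 was + m s / c + +.
The two rarest classes, + m + and c + s, are the double crossovers. Comparing them with the parentals, only the s allele has switched, so s is the middle locus and the order is c – s – m.

s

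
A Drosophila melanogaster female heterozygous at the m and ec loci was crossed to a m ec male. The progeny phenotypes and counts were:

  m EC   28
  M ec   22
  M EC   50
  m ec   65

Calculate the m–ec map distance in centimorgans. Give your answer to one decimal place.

30.3 centimorgans

The two most frequent classes, M EC (50) and m ec (65), are the parental types, so the F1 was M EC / m ec.
The recombinant classes are M ec and m EC: 22 + 28 = 50.
Recombination frequency = 50/165 = 0.3030 ≈ 30.3%, i.e. 30.3 centimorgans.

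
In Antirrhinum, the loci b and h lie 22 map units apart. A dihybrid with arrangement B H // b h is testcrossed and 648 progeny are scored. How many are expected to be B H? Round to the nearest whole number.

A map distance of 22 map units corresponds to a recombination frequency of 0.220.
The F1 is B H / b h, so B H is a parental gamete class with expected frequency (1 − r)/2 = 0.780/2 = 0.3900.
Expected number = 0.3900 × 648 = 252.72 ≈ 253.

253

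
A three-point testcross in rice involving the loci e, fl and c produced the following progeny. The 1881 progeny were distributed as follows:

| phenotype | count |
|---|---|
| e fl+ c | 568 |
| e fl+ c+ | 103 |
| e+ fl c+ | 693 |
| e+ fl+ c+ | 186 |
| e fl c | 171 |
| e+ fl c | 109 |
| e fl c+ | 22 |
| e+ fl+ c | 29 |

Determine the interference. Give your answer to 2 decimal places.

The two most frequent reciprocal classes, e+ fl c+ and e fl+ c, are the parental types, so the F1 was e+ fl c+ / e fl+ c.
The two rarest classes, e fl c+ and e+ fl+ c, are the double crossovers. Comparing them with the parentals, only the e allele has switched, so e is the middle locus and the order is fl – e – c.
fl–e: (357 + 51)/1881 = 0.2169; e–c: (212 + 51)/1881 = 0.1398.
Expected DCO frequency = 0.2169 × 0.1398 ≈ 0.03032; observed = 51/1881 ≈ 0.02711.
Coefficient of coincidence = 0.02711/0.03032 ≈ 0.89; interference = 1 − 0.89 = 0.11.

0.11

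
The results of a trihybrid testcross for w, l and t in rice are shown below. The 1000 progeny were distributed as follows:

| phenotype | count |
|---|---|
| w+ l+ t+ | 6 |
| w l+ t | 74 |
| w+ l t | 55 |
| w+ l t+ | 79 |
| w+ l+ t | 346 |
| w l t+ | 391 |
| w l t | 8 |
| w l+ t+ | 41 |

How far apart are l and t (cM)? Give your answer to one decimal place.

The two most frequent reciprocal classes, w l t+ and w+ l+ t, are the parental types, so the F1 was w l t+ / w+ l+ t.
The two rarest classes, w l t and w+ l+ t+, are the double crossovers. Comparing them with the parentals, only the t allele has switched, so t is the middle locus and the order is l – t – w.
Crossovers in the l–t interval produce the single-crossover classes w l+ t+ and w+ l t (41 + 55 = 96) plus the double crossovers (14).
RF(l–t) = (96 + 14) / 1000 = 110/1000 = 0.1100 → 11.0 cM.

11.0 cM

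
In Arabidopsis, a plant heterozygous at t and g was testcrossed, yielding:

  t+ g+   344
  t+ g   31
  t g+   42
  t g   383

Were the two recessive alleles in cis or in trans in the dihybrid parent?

The two most frequent classes are t+ g+ (344) and t g (383); these are the parental (non-recombinant) types.
So the F1 carried t+ g+ on one chromosome and t g on the other — the recessive alleles are on the same chromosome (cis / coupling).

cis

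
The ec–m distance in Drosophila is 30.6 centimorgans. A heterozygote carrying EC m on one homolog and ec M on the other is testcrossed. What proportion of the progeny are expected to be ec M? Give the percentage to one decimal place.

34.7%

A map distance of 30.6 centimorgans corresponds to a recombination frequency of 0.306.
The F1 is EC m / ec M, so ec M is a parental gamete class with expected frequency (1 − r)/2 = 0.694/2 = 0.3470.
That is 0.3470 = 34.7% of the progeny.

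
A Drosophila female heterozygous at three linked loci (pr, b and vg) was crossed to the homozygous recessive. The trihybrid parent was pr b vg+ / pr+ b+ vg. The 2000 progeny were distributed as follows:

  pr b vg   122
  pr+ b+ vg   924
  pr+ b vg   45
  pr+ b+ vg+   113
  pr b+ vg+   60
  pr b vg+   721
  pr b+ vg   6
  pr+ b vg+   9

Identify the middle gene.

pr

The two rarest classes, pr+ b vg+ and pr b+ vg, are the double crossovers. Comparing them with the parentals, only the pr allele has switched, so pr is the middle locus and the order is b – pr – vg.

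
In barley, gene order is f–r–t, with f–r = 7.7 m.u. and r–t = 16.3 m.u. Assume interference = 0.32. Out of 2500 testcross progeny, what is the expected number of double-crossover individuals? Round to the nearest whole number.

21

Map distances give recombination frequencies of 0.077 and 0.163 for the two intervals.
With interference 0.32 (so coincidence = 0.68), expected double-crossover frequency = 0.077 × 0.163 × 0.68 = 0.00853.
Expected number = 0.00853 × 2500 = 21.34 ≈ 21.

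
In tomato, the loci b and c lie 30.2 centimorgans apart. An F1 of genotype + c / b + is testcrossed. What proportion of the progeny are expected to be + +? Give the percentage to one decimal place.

A map distance of 30.2 centimorgans corresponds to a recombination frequency of 0.302.
The F1 is + c / b +, so + + is a recombinant gamete class with expected frequency r/2 = 0.302/2 = 0.1510.
That is 0.1510 = 15.1% of the progeny.

15.1%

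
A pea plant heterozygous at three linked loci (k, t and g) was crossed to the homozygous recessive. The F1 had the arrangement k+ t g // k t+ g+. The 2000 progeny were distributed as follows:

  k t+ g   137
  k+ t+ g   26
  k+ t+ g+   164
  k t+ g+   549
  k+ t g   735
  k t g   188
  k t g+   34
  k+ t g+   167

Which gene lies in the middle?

t

The two rarest classes, k+ t+ g and k t g+, are the double crossovers. Comparing them with the parentals, only the t allele has switched, so t is the middle locus and the order is g – t – k.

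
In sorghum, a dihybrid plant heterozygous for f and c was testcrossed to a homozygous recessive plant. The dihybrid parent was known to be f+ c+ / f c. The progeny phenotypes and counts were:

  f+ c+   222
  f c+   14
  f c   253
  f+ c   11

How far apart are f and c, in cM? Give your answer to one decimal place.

The recombinant classes are f+ c and f c+: 11 + 14 = 25.
Recombination frequency = 25/500 = 0.0500 ≈ 5.0%, i.e. 5.0 cM.

5.0 cM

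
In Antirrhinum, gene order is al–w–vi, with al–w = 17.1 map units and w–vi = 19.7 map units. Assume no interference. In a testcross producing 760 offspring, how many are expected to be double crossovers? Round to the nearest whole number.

Map distances give recombination frequencies of 0.171 and 0.197 for the two intervals.
With no interference, expected double-crossover frequency = 0.171 × 0.197 = 0.03369.
Expected number = 0.03369 × 760 = 25.60 ≈ 26.

26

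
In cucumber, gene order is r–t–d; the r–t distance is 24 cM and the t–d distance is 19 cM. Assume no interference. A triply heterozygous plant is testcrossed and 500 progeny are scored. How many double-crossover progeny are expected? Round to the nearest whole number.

23

Map distances give recombination frequencies of 0.240 and 0.190 for the two intervals.
With no interference, expected double-crossover frequency = 0.240 × 0.190 = 0.04560.
Expected number = 0.04560 × 500 = 22.80 ≈ 23.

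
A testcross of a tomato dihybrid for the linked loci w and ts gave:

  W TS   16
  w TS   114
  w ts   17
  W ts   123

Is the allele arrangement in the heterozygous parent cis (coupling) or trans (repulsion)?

The two most frequent classes are W ts (123) and w TS (114); these are the parental (non-recombinant) types.
So the F1 carried W ts on one chromosome and w TS on the other — the recessive alleles are on opposite chromosomes (trans / repulsion).

trans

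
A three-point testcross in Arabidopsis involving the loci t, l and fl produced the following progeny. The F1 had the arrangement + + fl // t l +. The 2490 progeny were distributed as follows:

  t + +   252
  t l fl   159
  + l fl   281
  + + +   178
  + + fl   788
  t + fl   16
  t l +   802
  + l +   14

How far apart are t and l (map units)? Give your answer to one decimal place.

The two rarest classes, t + fl and + l +, are the double crossovers. Comparing them with the parentals, only the t allele has switched, so t is the middle locus and the order is fl – t – l.
Crossovers in the t–l interval produce the single-crossover classes + l fl and t + + (281 + 252 = 533) plus the double crossovers (30).
RF(t–l) = (533 + 30) / 2490 = 563/2490 = 0.2261 → 22.6 map units.

22.6 map units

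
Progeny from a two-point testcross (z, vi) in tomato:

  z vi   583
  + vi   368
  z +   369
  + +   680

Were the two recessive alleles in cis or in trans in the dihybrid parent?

The two most frequent classes are + + (680) and z vi (583); these are the parental (non-recombinant) types.
So the F1 carried + + on one chromosome and z vi on the other — the recessive alleles are on the same chromosome (cis / coupling).

cis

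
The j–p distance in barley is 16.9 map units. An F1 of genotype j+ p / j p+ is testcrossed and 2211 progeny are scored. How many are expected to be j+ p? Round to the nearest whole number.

A map distance of 16.9 map units corresponds to a recombination frequency of 0.169.
The F1 is j+ p / j p+, so j+ p is a parental gamete class with expected frequency (1 − r)/2 = 0.831/2 = 0.4155.
Expected number = 0.4155 × 2211 = 918.67 ≈ 919.

919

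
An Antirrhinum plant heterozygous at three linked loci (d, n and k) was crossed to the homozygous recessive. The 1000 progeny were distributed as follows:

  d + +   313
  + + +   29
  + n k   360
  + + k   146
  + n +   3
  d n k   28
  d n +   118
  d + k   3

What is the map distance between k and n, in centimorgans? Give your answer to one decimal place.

The two most frequent reciprocal classes, + n k and d + +, are the parental types, so the F1 was + n k / d + +.
The two rarest classes, + n + and d + k, are the double crossovers. Comparing them with the parentals, only the k allele has switched, so k is the middle locus and the order is d – k – n.
Crossovers in the k–n interval produce the single-crossover classes + + k and d n + (146 + 118 = 264) plus the double crossovers (6).
RF(k–n) = (264 + 6) / 1000 = 270/1000 = 0.2700 → 27.0 centimorgans.

27.0 centimorgans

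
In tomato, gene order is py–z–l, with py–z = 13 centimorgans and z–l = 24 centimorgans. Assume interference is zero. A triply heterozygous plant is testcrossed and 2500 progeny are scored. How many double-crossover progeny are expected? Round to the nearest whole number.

78

Map distances give recombination frequencies of 0.130 and 0.240 for the two intervals.
With no interference, expected double-crossover frequency = 0.130 × 0.240 = 0.03120.
Expected number = 0.03120 × 2500 = 78.00 ≈ 78.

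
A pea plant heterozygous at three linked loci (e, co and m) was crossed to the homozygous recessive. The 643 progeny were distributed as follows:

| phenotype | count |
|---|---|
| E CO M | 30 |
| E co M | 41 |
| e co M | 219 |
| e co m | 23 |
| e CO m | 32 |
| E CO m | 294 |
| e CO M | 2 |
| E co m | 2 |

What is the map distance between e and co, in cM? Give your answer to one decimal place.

12.0 cM

The two most frequent reciprocal classes, E CO m and e co M, are the parental types, so the F1 was E CO m / e co M.
The two rarest classes, E co m and e CO M, are the double crossovers. Comparing them with the parentals, only the co allele has switched, so co is the middle locus and the order is e – co – m.
Crossovers in the e–co interval produce the single-crossover classes e CO m and E co M (32 + 41 = 73) plus the double crossovers (4).
RF(e–co) = (73 + 4) / 643 = 77/643 = 0.1198 → 12.0 cM.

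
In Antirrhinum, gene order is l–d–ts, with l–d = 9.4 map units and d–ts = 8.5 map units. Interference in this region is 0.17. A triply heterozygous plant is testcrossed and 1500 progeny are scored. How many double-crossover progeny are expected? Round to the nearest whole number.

10

Map distances give recombination frequencies of 0.094 and 0.085 for the two intervals.
With interference 0.17 (so coincidence = 0.83), expected double-crossover frequency = 0.094 × 0.085 × 0.83 = 0.00663.
Expected number = 0.00663 × 1500 = 9.95 ≈ 10.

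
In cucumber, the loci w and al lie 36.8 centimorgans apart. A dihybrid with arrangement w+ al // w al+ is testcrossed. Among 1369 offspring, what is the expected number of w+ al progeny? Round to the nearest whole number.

433

A map distance of 36.8 centimorgans corresponds to a recombination frequency of 0.368.
The F1 is w+ al / w al+, so w+ al is a parental gamete class with expected frequency (1 − r)/2 = 0.632/2 = 0.3160.
Expected number = 0.3160 × 1369 = 432.60 ≈ 433.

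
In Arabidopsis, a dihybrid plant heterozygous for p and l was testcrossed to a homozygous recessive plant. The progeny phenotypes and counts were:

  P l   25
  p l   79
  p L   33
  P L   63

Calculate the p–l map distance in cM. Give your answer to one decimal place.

The two most frequent classes, P L (63) and p l (79), are the parental types, so the F1 was P L / p l.
The recombinant classes are P l and p L: 25 + 33 = 58.
Recombination frequency = 58/200 = 0.2900 ≈ 29.0%, i.e. 29.0 cM.

29.0 cM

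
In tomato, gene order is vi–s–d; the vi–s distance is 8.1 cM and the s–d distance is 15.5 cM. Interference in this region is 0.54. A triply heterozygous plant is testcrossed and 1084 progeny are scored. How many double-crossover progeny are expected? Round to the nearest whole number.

6

Map distances give recombination frequencies of 0.081 and 0.155 for the two intervals.
With interference 0.54 (so coincidence = 0.46), expected double-crossover frequency = 0.081 × 0.155 × 0.46 = 0.00578.
Expected number = 0.00578 × 1084 = 6.26 ≈ 6.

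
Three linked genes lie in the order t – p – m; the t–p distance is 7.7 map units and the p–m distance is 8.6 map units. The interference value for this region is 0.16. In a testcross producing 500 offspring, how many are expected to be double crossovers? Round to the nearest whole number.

3

Map distances give recombination frequencies of 0.077 and 0.086 for the two intervals.
With interference 0.16 (so coincidence = 0.84), expected double-crossover frequency = 0.077 × 0.086 × 0.84 = 0.00556.
Expected number = 0.00556 × 500 = 2.78 ≈ 3.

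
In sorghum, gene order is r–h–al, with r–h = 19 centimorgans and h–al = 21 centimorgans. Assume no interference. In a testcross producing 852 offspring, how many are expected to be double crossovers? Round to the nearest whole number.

Map distances give recombination frequencies of 0.190 and 0.210 for the two intervals.
With no interference, expected double-crossover frequency = 0.190 × 0.210 = 0.03990.
Expected number = 0.03990 × 852 = 33.99 ≈ 34.

34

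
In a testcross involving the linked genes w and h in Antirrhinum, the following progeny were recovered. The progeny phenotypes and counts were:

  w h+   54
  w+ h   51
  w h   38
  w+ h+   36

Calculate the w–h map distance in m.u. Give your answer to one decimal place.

41.3 m.u.

The two most frequent classes, w+ h (51) and w h+ (54), are the parental types, so the F1 was w+ h / w h+.
The recombinant classes are w+ h+ and w h: 36 + 38 = 74.
Recombination frequency = 74/179 = 0.4134 ≈ 41.3%, i.e. 41.3 m.u.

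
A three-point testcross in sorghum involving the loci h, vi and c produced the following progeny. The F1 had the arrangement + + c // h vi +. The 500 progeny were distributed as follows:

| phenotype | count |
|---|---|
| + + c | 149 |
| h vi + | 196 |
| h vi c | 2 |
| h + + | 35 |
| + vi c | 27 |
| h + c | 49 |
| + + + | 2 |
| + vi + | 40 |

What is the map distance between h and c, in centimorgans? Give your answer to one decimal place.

18.6 centimorgans

The two rarest classes, + + + and h vi c, are the double crossovers. Comparing them with the parentals, only the c allele has switched, so c is the middle locus and the order is h – c – vi.
Crossovers in the h–c interval produce the single-crossover classes h + c and + vi + (49 + 40 = 89) plus the double crossovers (4).
RF(h–c) = (89 + 4) / 500 = 93/500 = 0.1860 → 18.6 centimorgans.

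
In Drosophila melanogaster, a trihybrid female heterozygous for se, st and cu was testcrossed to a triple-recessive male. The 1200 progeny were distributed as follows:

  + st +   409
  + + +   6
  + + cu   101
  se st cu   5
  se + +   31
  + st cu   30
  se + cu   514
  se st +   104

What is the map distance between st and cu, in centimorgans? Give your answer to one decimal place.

The two most frequent reciprocal classes, se + cu and + st +, are the parental types, so the F1 was se + cu / + st +.
The two rarest classes, se st cu and + + +, are the double crossovers. Comparing them with the parentals, only the st allele has switched, so st is the middle locus and the order is cu – st – se.
Crossovers in the cu–st interval produce the single-crossover classes se + + and + st cu (31 + 30 = 61) plus the double crossovers (11).
RF(cu–st) = (61 + 11) / 1200 = 72/1200 = 0.0600 → 6.0 centimorgans.

6.0 centimorgans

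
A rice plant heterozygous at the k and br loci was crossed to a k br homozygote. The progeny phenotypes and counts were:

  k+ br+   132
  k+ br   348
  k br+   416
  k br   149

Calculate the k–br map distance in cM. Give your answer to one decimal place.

The two most frequent classes, k+ br (348) and k br+ (416), are the parental types, so the F1 was k+ br / k br+.
The recombinant classes are k+ br+ and k br: 132 + 149 = 281.
Recombination frequency = 281/1045 = 0.2689 ≈ 26.9%, i.e. 26.9 cM.

26.9 cM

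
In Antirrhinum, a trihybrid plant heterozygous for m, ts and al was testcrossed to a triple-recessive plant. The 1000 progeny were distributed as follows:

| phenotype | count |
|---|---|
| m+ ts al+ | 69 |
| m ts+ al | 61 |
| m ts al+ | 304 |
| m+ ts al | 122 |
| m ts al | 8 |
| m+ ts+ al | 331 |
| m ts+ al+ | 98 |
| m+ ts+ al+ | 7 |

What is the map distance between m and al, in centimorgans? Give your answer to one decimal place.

14.5 centimorgans

The two most frequent reciprocal classes, m+ ts+ al and m ts al+, are the parental types, so the F1 was m+ ts+ al / m ts al+.
The two rarest classes, m+ ts+ al+ and m ts al, are the double crossovers. Comparing them with the parentals, only the al allele has switched, so al is the middle locus and the order is m – al – ts.
Crossovers in the m–al interval produce the single-crossover classes m ts+ al and m+ ts al+ (61 + 69 = 130) plus the double crossovers (15).
RF(m–al) = (130 + 15) / 1000 = 145/1000 = 0.1450 → 14.5 centimorgans.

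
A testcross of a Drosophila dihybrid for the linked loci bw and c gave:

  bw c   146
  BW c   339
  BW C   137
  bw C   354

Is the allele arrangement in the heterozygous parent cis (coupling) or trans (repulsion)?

The two most frequent classes are BW c (339) and bw C (354); these are the parental (non-recombinant) types.
So the F1 carried BW c on one chromosome and bw C on the other — the recessive alleles are on opposite chromosomes (trans / repulsion).

trans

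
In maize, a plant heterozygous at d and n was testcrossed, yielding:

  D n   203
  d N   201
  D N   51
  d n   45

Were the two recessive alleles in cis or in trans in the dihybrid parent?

The two most frequent classes are D n (203) and d N (201); these are the parental (non-recombinant) types.
So the F1 carried D n on one chromosome and d N on the other — the recessive alleles are on opposite chromosomes (trans / repulsion).

trans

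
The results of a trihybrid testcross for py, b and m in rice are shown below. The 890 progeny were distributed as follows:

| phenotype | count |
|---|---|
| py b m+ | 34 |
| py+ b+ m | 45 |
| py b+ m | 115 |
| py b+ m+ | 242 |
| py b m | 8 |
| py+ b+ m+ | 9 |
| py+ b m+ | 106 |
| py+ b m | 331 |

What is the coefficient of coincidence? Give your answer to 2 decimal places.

0.66

The two most frequent reciprocal classes, py b+ m+ and py+ b m, are the parental types, so the F1 was py b+ m+ / py+ b m.
The two rarest classes, py+ b+ m+ and py b m, are the double crossovers. Comparing them with the parentals, only the py allele has switched, so py is the middle locus and the order is b – py – m.
b–py: (79 + 17)/890 = 0.1079; py–m: (221 + 17)/890 = 0.2674.
Expected DCO frequency = 0.1079 × 0.2674 ≈ 0.02885; observed = 17/890 ≈ 0.01910.
Coefficient of coincidence = 0.01910/0.02885 ≈ 0.66.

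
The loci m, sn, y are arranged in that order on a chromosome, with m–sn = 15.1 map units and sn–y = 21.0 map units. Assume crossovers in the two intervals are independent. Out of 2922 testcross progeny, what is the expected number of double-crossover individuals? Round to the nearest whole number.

93

Map distances give recombination frequencies of 0.151 and 0.210 for the two intervals.
With no interference, expected double-crossover frequency = 0.151 × 0.210 = 0.03171.
Expected number = 0.03171 × 2922 = 92.66 ≈ 93.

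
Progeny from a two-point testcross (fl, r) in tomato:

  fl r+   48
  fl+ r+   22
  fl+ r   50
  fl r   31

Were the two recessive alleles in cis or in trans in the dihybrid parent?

trans

The two most frequent classes are fl+ r (50) and fl r+ (48); these are the parental (non-recombinant) types.
So the F1 carried fl+ r on one chromosome and fl r+ on the other — the recessive alleles are on opposite chromosomes (trans / repulsion).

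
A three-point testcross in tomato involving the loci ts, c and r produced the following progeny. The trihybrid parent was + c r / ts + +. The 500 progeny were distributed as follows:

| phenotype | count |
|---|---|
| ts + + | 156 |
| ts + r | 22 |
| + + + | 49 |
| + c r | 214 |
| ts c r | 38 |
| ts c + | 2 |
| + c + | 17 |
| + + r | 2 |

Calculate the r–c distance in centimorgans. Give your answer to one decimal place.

The two rarest classes, + + r and ts c +, are the double crossovers. Comparing them with the parentals, only the c allele has switched, so c is the middle locus and the order is ts – c – r.
Crossovers in the c–r interval produce the single-crossover classes + c + and ts + r (17 + 22 = 39) plus the double crossovers (4).
RF(c–r) = (39 + 4) / 500 = 43/500 = 0.0860 → 8.6 centimorgans.

8.6 centimorgans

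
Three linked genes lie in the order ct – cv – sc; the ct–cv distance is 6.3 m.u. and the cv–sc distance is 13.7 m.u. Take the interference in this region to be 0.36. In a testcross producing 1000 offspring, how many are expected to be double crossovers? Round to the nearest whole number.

6

Map distances give recombination frequencies of 0.063 and 0.137 for the two intervals.
With interference 0.36 (so coincidence = 0.64), expected double-crossover frequency = 0.063 × 0.137 × 0.64 = 0.00552.
Expected number = 0.00552 × 1000 = 5.52 ≈ 6.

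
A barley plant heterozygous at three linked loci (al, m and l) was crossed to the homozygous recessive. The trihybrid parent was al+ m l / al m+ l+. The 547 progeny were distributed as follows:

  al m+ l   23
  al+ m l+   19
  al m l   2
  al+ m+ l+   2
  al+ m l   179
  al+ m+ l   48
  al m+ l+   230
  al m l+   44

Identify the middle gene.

al

The two rarest classes, al m l and al+ m+ l+, are the double crossovers. Comparing them with the parentals, only the al allele has switched, so al is the middle locus and the order is l – al – m.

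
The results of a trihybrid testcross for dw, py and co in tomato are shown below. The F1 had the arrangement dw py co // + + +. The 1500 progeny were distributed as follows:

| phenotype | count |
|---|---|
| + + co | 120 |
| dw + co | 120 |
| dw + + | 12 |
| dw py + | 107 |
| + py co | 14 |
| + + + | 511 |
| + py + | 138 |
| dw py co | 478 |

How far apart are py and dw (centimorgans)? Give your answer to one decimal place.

18.9 centimorgans

The two rarest classes, + py co and dw + +, are the double crossovers. Comparing them with the parentals, only the dw allele has switched, so dw is the middle locus and the order is py – dw – co.
Crossovers in the py–dw interval produce the single-crossover classes dw + co and + py + (120 + 138 = 258) plus the double crossovers (26).
RF(py–dw) = (258 + 26) / 1500 = 284/1500 = 0.1893 → 18.9 centimorgans.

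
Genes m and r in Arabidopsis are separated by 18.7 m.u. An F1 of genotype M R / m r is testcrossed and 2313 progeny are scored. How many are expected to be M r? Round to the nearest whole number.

A map distance of 18.7 m.u. corresponds to a recombination frequency of 0.187.
The F1 is M R / m r, so M r is a recombinant gamete class with expected frequency r/2 = 0.187/2 = 0.0935.
Expected number = 0.0935 × 2313 = 216.27 ≈ 216.

216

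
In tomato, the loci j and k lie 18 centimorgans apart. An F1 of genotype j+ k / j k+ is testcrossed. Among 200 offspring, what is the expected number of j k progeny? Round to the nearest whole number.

18

A map distance of 18 centimorgans corresponds to a recombination frequency of 0.180.
The F1 is j+ k / j k+, so j k is a recombinant gamete class with expected frequency r/2 = 0.180/2 = 0.0900.
Expected number = 0.0900 × 200 = 18.00 ≈ 18.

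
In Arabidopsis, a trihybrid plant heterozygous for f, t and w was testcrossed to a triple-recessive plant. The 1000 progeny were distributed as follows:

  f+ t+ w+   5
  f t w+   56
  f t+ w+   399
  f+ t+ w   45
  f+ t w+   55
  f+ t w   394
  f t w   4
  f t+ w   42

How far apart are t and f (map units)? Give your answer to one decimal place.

11.0 map units

The two most frequent reciprocal classes, f t+ w+ and f+ t w, are the parental types, so the F1 was f t+ w+ / f+ t w.
The two rarest classes, f+ t+ w+ and f t w, are the double crossovers. Comparing them with the parentals, only the f allele has switched, so f is the middle locus and the order is t – f – w.
Crossovers in the t–f interval produce the single-crossover classes f t w+ and f+ t+ w (56 + 45 = 101) plus the double crossovers (9).
RF(t–f) = (101 + 9) / 1000 = 110/1000 = 0.1100 → 11.0 map units.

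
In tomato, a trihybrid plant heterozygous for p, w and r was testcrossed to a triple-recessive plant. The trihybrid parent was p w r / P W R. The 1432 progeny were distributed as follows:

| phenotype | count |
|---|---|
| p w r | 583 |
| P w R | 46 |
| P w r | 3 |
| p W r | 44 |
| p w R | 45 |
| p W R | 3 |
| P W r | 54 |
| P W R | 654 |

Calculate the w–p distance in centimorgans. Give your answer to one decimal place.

6.7 centimorgans

The two rarest classes, P w r and p W R, are the double crossovers. Comparing them with the parentals, only the p allele has switched, so p is the middle locus and the order is r – p – w.
Crossovers in the p–w interval produce the single-crossover classes p W r and P w R (44 + 46 = 90) plus the double crossovers (6).
RF(p–w) = (90 + 6) / 1432 = 96/1432 = 0.0670 → 6.7 centimorgans.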